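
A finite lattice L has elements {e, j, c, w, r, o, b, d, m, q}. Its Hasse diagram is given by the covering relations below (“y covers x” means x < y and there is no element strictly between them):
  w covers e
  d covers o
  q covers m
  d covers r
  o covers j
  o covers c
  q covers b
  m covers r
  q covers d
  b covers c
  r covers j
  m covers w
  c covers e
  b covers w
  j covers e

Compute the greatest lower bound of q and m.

m

Common lower bounds of {q, m}: e, j, m, r, w.
The greatest among these is m.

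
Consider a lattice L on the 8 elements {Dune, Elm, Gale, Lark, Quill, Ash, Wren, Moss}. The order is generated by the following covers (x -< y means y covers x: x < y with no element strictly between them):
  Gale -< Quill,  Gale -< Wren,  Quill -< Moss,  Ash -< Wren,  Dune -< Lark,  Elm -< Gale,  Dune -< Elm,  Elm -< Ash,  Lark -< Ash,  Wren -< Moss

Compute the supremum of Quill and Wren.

Moss

Common upper bounds of {Quill, Wren}: Moss.
The least among these is Moss.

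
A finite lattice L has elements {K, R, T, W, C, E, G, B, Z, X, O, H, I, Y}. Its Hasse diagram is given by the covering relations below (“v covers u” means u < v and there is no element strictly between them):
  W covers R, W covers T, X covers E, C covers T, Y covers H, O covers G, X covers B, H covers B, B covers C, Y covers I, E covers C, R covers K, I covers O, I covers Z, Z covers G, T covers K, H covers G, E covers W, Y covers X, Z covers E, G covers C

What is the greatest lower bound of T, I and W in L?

T

Common lower bounds of {T, I, W}: K, T.
The greatest among these is T.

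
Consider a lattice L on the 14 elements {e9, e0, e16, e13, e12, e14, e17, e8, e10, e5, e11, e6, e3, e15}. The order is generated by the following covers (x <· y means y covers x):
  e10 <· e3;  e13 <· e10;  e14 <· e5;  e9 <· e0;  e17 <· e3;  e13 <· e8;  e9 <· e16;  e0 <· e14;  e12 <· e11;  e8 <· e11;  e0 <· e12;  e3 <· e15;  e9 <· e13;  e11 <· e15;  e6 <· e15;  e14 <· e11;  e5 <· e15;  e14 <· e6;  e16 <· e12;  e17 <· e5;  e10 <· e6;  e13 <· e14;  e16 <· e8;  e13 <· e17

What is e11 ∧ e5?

Common lower bounds of {e11, e5}: e0, e13, e14, e9.
The greatest among these is e14.

e14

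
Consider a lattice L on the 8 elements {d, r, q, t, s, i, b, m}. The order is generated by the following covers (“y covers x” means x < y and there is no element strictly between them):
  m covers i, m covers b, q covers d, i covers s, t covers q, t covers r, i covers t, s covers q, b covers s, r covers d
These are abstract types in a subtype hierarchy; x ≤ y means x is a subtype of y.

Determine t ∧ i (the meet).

Common lower bounds of {t, i}: d, q, r, t.
The greatest among these is t.

t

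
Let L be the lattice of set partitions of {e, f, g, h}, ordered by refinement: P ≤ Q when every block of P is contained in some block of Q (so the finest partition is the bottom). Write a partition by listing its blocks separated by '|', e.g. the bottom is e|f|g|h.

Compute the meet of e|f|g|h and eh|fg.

Common lower bounds of {e|f|g|h, eh|fg}: e|f|g|h.
The greatest among these is e|f|g|h.

e|f|g|h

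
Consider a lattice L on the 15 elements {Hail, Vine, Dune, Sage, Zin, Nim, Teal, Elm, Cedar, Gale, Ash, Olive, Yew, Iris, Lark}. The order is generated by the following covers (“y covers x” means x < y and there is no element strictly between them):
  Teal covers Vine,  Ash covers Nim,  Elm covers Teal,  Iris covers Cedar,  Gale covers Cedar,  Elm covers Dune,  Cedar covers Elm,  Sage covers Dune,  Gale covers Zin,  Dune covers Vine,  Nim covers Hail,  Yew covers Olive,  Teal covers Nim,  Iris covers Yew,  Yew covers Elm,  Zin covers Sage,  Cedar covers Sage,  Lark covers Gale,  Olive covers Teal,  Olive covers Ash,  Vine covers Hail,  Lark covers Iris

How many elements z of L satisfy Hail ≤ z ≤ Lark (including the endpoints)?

The interval [Hail, Lark] = {Ash, Cedar, Dune, Elm, Gale, Hail, Iris, Lark, Nim, Olive, Sage, Teal, Vine, Yew, Zin}, which has 15 elements.

15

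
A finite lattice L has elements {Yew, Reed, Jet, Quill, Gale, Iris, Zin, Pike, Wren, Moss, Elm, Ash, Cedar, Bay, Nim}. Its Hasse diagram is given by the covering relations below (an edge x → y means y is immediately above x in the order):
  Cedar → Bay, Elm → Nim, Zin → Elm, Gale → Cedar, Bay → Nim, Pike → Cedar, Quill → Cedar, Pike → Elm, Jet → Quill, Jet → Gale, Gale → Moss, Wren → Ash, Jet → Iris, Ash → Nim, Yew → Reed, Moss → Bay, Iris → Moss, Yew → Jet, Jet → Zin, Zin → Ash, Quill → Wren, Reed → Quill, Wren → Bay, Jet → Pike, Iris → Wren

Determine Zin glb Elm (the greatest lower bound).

Zin

Common lower bounds of {Zin, Elm}: Jet, Yew, Zin.
The greatest among these is Zin.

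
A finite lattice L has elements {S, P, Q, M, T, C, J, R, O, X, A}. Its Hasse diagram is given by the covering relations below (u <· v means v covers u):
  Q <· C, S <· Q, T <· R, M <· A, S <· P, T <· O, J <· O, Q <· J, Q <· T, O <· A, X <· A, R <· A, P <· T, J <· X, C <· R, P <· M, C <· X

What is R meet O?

Common lower bounds of {R, O}: P, Q, S, T.
The greatest among these is T.

T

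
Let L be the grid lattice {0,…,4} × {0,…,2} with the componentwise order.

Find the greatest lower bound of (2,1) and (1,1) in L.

In a product of chains, the meet is componentwise min, giving (1,1).

(1,1)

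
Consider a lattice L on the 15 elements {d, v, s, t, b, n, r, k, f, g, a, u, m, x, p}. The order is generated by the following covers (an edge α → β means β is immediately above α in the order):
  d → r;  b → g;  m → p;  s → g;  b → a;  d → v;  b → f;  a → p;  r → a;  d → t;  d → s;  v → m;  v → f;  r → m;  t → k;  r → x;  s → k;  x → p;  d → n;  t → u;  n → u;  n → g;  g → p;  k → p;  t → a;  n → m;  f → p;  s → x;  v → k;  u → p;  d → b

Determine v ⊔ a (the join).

p

Common upper bounds of {v, a}: p.
The least among these is p.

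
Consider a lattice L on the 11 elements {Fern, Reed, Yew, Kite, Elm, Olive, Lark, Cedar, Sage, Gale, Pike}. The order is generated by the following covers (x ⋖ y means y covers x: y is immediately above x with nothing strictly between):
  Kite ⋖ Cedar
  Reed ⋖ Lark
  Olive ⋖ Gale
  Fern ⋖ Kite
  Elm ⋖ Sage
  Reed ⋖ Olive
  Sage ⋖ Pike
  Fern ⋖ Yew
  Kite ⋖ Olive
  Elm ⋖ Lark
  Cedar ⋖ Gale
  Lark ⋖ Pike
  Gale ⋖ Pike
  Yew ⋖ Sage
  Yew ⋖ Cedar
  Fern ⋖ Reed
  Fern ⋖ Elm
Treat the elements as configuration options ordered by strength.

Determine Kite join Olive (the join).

Olive

Common upper bounds of {Kite, Olive}: Gale, Olive, Pike.
The least among these is Olive.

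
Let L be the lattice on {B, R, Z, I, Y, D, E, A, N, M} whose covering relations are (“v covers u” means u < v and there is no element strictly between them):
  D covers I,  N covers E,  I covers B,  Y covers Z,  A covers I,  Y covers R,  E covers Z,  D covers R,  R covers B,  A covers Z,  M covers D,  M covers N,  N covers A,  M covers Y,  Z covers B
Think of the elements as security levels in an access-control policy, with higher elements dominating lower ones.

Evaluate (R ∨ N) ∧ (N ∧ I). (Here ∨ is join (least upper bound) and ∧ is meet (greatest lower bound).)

I

R ∨ N = M
N ∧ I = I
M ∧ I = I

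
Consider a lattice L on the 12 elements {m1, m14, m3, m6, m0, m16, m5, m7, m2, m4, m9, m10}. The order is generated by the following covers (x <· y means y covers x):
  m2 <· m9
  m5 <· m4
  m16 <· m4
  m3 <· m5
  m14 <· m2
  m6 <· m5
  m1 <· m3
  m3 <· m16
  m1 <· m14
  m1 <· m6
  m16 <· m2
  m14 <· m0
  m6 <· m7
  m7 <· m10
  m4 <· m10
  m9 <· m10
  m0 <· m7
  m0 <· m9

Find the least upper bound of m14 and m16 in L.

Common upper bounds of {m14, m16}: m10, m2, m9.
The least among these is m2.

m2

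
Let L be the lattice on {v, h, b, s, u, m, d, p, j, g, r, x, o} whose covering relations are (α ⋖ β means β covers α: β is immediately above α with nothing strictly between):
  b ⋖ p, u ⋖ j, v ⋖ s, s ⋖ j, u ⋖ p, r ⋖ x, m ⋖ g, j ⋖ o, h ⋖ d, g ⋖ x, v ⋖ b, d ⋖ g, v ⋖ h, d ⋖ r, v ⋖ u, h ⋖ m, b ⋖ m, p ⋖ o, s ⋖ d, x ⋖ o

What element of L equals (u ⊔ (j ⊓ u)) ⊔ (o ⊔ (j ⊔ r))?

j ∧ u = u
u ∨ u = u
j ∨ r = o
o ∨ o = o
u ∨ o = o

o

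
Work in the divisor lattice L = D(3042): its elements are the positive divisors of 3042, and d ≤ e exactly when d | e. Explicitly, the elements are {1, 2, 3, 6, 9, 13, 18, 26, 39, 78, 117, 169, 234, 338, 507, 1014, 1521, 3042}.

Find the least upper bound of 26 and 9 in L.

234

In the divisibility order, the join is the least common multiple: lcm(26, 9) = 234.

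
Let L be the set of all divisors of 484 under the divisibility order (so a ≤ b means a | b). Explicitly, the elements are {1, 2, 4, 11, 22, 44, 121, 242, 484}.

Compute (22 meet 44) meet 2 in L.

22 ∧ 44 = 22
22 ∧ 2 = 2

2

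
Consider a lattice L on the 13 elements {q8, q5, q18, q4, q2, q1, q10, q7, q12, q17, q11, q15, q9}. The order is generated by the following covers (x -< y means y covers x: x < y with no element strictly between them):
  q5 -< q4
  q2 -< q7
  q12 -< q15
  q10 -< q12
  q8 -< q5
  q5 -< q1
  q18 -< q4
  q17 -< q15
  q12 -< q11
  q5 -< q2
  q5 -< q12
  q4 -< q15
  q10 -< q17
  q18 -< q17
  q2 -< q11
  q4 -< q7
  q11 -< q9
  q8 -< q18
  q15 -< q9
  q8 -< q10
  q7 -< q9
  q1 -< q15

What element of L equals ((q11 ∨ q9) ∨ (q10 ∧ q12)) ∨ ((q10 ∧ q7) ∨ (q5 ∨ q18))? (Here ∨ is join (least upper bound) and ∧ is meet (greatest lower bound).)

q9

q11 ∨ q9 = q9
q10 ∧ q12 = q10
q9 ∨ q10 = q9
q10 ∧ q7 = q8
q5 ∨ q18 = q4
q8 ∨ q4 = q4
q9 ∨ q4 = q9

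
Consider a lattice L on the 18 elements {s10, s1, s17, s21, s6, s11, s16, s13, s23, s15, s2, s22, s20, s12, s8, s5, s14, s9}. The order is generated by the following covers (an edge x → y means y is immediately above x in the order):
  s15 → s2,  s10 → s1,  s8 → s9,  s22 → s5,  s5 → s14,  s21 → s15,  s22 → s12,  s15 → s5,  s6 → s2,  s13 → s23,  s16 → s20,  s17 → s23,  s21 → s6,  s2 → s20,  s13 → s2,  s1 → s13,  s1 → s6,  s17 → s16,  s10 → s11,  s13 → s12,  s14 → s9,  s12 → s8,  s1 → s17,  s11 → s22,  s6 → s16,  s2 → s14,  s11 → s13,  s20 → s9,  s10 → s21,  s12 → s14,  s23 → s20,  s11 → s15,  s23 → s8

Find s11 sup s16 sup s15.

Common upper bounds of {s11, s16, s15}: s20, s9.
The least among these is s20.

s20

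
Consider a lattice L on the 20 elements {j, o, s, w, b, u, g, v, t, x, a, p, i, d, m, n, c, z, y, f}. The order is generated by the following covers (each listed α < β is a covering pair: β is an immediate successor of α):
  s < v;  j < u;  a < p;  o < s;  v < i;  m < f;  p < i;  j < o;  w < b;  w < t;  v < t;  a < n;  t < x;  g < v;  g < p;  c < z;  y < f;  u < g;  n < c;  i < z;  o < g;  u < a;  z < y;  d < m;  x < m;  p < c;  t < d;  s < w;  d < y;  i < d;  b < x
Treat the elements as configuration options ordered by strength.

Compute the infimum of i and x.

v

Common lower bounds of {i, x}: g, j, o, s, u, v.
The greatest among these is v.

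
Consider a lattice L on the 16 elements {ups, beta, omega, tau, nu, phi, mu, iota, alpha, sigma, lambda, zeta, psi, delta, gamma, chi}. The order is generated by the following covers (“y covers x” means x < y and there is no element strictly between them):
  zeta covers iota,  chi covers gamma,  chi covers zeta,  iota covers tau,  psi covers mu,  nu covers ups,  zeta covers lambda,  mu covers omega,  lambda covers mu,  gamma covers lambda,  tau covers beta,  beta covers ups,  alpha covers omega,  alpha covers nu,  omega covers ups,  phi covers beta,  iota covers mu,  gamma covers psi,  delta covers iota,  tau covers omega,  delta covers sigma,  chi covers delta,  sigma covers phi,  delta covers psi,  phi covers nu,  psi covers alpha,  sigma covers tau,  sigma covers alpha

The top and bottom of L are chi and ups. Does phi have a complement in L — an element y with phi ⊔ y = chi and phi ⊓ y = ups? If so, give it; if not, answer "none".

lambda

Need y with phi ∨ y = chi and phi ∧ y = ups.
Checking each element gives: lambda.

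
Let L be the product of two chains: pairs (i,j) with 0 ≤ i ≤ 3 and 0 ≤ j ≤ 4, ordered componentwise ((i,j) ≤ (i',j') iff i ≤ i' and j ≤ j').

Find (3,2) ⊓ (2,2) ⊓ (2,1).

(2,1)

Common lower bounds of {(3,2), (2,2), (2,1)}: (0,0), (0,1), (1,0), (1,1), (2,0), (2,1).
The greatest among these is (2,1).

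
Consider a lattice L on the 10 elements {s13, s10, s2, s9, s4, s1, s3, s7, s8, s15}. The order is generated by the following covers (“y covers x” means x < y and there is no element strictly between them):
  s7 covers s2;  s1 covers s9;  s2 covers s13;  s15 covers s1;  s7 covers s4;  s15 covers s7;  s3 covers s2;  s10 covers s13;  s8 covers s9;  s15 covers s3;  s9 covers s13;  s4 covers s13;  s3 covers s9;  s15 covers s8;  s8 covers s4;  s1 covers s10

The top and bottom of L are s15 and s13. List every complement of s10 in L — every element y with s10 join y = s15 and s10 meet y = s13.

Need y with s10 ∨ y = s15 and s10 ∧ y = s13.
Checking each element gives: s2, s3, s4, s7, s8.

s2, s3, s4, s7, s8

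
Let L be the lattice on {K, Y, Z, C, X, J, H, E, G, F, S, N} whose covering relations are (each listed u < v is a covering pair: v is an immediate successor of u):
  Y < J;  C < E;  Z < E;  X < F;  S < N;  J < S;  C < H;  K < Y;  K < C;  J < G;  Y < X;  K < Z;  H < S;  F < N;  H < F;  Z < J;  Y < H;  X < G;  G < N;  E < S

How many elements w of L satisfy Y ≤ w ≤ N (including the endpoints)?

8

The interval [Y, N] = {F, G, H, J, N, S, X, Y}, which has 8 elements.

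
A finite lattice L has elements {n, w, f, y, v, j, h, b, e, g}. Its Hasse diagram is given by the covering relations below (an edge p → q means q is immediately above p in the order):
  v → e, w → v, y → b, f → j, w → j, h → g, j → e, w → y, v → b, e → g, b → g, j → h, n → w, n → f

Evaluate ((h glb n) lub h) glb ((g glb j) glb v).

w

h ∧ n = n
n ∨ h = h
g ∧ j = j
j ∧ v = w
h ∧ w = w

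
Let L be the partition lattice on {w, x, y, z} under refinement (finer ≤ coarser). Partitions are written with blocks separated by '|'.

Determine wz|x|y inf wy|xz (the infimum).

The meet (common refinement) of wz|x|y and wy|xz intersects blocks pairwise, giving w|x|y|z.

w|x|y|z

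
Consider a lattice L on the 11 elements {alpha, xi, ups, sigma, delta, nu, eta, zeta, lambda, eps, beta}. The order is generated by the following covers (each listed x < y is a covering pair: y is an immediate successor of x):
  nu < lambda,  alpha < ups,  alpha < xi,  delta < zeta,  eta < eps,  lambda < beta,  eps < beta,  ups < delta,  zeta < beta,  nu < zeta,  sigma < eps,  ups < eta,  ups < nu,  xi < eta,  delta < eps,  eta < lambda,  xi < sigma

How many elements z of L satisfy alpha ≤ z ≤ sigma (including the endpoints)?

The interval [alpha, sigma] = {alpha, sigma, xi}, which has 3 elements.

3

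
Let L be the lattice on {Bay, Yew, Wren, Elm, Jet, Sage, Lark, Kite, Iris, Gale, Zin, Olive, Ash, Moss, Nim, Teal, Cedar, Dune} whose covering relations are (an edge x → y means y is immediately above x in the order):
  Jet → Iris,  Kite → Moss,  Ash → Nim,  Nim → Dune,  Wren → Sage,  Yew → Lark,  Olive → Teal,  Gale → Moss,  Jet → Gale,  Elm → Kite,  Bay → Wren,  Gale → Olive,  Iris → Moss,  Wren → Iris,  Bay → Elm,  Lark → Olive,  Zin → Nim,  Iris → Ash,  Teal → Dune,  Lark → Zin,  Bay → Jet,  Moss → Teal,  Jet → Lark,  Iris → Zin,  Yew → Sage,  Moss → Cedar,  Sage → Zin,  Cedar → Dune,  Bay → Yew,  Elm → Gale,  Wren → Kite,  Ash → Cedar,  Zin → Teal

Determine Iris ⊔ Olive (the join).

Teal

Common upper bounds of {Iris, Olive}: Dune, Teal.
The least among these is Teal.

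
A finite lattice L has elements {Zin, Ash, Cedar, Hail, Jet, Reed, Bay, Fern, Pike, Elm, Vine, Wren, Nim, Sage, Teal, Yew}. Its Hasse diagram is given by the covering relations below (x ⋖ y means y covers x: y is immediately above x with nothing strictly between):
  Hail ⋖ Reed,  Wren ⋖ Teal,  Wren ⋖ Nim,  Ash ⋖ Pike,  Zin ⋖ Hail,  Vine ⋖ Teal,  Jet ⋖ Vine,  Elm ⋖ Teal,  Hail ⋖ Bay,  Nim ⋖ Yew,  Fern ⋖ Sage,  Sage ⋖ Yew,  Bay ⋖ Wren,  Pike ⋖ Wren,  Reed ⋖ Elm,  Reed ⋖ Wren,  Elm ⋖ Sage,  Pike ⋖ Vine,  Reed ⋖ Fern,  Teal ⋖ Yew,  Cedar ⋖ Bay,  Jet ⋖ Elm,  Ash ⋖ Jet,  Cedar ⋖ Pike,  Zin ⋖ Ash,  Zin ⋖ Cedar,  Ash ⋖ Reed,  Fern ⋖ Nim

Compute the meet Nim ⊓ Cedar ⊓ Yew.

Common lower bounds of {Nim, Cedar, Yew}: Cedar, Zin.
The greatest among these is Cedar.

Cedar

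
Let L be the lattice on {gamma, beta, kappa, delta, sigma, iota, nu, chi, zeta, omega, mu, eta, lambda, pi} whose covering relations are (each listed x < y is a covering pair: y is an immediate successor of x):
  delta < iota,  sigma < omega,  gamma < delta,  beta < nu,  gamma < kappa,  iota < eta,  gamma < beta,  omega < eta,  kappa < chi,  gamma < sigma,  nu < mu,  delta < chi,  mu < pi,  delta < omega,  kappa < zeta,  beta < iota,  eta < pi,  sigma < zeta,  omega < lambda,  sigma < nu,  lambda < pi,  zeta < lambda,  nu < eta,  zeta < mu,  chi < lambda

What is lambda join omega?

lambda

Common upper bounds of {lambda, omega}: lambda, pi.
The least among these is lambda.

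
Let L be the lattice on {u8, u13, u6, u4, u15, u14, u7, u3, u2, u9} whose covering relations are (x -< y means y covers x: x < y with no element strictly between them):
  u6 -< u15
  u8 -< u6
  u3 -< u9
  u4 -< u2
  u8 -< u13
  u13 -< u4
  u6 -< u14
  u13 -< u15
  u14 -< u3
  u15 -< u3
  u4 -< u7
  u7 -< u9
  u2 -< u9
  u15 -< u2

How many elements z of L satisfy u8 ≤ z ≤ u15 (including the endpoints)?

The interval [u8, u15] = {u13, u15, u6, u8}, which has 4 elements.

4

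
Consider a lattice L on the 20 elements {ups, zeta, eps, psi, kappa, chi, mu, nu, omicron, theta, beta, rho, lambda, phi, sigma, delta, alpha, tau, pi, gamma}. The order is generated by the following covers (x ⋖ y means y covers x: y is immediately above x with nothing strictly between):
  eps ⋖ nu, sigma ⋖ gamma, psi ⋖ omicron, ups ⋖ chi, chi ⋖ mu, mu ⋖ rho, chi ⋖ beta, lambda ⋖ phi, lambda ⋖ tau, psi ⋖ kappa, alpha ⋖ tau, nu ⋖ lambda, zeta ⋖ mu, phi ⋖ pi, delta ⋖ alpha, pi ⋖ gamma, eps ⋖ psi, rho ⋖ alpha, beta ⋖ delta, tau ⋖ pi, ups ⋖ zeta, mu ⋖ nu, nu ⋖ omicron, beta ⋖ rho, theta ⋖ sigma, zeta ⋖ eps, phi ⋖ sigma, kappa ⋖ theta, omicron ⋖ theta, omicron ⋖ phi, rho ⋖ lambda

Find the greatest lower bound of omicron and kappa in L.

psi

Common lower bounds of {omicron, kappa}: eps, psi, ups, zeta.
The greatest among these is psi.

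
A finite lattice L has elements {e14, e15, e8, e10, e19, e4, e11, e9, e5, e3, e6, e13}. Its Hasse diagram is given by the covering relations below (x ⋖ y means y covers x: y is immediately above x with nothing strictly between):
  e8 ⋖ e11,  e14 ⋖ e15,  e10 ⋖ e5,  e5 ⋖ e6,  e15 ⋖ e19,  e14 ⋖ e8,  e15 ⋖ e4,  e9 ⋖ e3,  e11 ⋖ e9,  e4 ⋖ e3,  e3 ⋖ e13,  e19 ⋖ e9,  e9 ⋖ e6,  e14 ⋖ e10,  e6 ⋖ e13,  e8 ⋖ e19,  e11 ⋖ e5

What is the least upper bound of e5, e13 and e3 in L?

e13

Common upper bounds of {e5, e13, e3}: e13.
The least among these is e13.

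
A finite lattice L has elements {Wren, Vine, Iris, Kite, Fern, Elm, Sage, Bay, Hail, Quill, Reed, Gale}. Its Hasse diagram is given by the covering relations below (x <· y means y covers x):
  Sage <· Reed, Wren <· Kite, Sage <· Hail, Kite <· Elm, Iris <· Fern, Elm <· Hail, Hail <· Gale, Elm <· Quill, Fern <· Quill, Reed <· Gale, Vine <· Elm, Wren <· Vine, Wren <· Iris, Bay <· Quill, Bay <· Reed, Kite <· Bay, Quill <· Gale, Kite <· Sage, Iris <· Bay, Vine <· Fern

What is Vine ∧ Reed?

Wren

Common lower bounds of {Vine, Reed}: Wren.
The greatest among these is Wren.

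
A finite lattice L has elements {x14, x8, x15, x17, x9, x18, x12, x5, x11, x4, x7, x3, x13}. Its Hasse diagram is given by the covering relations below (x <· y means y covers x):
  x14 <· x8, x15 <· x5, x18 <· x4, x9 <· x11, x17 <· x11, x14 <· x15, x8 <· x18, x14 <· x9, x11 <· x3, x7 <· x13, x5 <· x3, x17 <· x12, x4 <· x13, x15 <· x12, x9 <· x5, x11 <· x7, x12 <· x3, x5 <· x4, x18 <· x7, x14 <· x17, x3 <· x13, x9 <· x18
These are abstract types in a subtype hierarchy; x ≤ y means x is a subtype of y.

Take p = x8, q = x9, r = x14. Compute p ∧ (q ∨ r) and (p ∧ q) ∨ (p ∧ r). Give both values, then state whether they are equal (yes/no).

q ∨ r = x9, so p ∧ (q ∨ r) = x8 ∧ x9 = x14.
p ∧ q = x14 and p ∧ r = x14, so (p ∧ q) ∨ (p ∧ r) = x14 ∨ x14 = x14.
Equal: yes.

x14; x14; yes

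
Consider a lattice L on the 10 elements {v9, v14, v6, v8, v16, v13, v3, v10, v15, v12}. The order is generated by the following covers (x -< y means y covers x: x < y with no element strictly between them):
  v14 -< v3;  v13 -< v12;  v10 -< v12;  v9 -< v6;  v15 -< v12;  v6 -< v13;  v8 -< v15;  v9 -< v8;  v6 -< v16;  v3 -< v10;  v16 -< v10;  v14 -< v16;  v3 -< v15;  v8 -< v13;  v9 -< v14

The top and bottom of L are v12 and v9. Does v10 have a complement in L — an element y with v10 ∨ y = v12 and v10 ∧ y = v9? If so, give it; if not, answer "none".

v8

Need y with v10 ∨ y = v12 and v10 ∧ y = v9.
Checking each element gives: v8.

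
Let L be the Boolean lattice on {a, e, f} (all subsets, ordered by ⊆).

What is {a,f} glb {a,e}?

Under ⊆, meet is intersection: {a,f} ∩ {a,e} = {a}.

{a}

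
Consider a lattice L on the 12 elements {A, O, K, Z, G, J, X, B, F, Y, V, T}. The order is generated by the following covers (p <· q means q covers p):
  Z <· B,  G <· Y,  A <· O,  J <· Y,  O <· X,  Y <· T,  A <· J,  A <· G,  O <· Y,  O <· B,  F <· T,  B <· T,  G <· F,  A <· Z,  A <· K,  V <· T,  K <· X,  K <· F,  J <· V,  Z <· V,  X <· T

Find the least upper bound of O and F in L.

Common upper bounds of {O, F}: T.
The least among these is T.

T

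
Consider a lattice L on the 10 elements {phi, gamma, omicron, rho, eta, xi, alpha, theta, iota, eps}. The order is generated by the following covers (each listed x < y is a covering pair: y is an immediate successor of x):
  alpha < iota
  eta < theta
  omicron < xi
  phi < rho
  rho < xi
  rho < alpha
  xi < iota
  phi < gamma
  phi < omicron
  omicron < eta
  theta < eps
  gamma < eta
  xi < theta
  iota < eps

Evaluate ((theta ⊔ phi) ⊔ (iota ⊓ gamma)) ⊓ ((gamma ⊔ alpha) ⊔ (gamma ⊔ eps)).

theta

theta ∨ phi = theta
iota ∧ gamma = phi
theta ∨ phi = theta
gamma ∨ alpha = eps
gamma ∨ eps = eps
eps ∨ eps = eps
theta ∧ eps = theta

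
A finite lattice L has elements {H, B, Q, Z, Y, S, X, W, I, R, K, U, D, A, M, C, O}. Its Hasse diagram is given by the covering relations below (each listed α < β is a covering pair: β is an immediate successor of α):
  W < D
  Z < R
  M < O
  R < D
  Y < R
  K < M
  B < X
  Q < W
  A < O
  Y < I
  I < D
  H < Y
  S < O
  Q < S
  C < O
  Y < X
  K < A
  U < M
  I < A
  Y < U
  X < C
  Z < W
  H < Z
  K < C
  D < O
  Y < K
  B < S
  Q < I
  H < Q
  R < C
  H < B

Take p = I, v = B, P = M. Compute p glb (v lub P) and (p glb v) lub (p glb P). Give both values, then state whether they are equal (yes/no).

I; Y; no

v lub P = O, so p glb (v lub P) = I glb O = I.
p glb v = H and p glb P = Y, so (p glb v) lub (p glb P) = H lub Y = Y.
Equal: no.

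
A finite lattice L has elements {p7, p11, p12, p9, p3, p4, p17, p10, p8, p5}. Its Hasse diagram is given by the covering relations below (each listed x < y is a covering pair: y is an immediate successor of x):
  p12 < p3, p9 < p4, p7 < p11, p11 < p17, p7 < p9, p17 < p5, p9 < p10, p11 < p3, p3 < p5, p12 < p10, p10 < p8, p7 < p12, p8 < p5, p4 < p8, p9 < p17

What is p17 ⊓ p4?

p9

Common lower bounds of {p17, p4}: p7, p9.
The greatest among these is p9.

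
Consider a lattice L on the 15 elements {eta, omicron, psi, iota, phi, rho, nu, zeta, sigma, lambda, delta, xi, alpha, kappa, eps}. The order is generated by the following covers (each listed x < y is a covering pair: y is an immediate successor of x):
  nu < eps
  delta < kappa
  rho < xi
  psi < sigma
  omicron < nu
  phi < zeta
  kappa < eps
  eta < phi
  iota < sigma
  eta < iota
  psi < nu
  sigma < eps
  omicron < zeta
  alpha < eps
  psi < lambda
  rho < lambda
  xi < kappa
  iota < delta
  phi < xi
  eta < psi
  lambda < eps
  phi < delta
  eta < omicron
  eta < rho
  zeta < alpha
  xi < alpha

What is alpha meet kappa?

Common lower bounds of {alpha, kappa}: eta, phi, rho, xi.
The greatest among these is xi.

xi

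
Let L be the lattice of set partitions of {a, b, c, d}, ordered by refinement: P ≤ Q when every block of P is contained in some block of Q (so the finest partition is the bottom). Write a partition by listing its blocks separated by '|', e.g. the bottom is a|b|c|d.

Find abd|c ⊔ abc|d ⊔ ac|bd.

abcd

The join of abd|c, abc|d, ac|bd merges any blocks that overlap across the partitions, giving abcd.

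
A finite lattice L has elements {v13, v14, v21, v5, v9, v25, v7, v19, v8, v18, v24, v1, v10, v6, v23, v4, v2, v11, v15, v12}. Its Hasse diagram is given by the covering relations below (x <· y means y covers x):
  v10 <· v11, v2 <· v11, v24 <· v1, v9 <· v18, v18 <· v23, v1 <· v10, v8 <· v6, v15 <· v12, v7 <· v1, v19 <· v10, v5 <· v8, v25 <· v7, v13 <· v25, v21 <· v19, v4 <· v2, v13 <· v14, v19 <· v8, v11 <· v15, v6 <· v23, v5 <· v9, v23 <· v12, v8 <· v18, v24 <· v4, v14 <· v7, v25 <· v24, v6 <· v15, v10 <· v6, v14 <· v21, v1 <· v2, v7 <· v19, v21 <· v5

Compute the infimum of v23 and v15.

v6

Common lower bounds of {v23, v15}: v1, v10, v13, v14, v19, v21, v24, v25, v5, v6, v7, v8.
The greatest among these is v6.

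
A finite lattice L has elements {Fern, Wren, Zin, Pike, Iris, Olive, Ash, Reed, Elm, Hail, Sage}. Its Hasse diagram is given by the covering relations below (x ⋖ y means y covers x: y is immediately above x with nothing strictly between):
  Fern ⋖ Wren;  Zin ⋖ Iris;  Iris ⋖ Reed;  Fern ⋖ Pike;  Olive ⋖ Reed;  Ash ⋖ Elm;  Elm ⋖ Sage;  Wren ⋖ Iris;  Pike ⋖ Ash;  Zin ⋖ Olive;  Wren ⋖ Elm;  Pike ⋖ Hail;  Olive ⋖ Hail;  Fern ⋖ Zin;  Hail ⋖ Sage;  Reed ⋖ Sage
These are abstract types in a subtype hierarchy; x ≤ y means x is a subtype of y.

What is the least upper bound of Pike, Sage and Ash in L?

Sage

Common upper bounds of {Pike, Sage, Ash}: Sage.
The least among these is Sage.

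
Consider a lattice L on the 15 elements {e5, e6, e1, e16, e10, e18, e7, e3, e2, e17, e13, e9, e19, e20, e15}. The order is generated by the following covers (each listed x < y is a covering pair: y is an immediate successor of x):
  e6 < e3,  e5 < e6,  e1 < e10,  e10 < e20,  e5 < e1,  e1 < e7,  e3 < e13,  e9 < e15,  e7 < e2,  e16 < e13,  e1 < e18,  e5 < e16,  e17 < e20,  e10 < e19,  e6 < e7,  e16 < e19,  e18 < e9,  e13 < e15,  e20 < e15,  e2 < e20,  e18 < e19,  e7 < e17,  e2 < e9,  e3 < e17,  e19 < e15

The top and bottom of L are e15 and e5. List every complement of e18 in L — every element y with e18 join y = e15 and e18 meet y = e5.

e13, e3

Need y with e18 ∨ y = e15 and e18 ∧ y = e5.
Checking each element gives: e13, e3.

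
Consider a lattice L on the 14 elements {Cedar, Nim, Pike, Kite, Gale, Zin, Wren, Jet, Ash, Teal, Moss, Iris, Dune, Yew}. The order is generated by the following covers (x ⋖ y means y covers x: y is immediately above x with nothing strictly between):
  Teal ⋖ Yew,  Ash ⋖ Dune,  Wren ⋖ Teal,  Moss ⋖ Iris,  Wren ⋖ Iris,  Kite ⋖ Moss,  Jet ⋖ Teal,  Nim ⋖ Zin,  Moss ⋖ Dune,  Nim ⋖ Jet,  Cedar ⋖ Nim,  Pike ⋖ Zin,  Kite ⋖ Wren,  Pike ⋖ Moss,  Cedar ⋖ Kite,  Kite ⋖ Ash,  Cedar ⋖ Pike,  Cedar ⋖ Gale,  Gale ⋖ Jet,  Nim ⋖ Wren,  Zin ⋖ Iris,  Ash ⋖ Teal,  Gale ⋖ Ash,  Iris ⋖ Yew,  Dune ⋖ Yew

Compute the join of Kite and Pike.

Common upper bounds of {Kite, Pike}: Dune, Iris, Moss, Yew.
The least among these is Moss.

Moss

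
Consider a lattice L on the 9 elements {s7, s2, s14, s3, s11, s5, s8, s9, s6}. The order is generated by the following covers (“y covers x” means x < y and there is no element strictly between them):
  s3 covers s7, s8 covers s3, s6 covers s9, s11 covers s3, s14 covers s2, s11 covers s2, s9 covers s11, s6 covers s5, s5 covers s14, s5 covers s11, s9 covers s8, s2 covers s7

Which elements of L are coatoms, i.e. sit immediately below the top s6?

The coatoms are exactly the elements covered by s6: s5, s9.

s5, s9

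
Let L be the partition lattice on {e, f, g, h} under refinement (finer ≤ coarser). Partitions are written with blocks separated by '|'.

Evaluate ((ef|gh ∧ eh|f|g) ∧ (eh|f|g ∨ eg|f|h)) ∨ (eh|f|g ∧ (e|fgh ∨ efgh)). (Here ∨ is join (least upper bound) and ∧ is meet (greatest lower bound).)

eh|f|g

ef|gh ∧ eh|f|g = e|f|g|h
eh|f|g ∨ eg|f|h = egh|f
e|f|g|h ∧ egh|f = e|f|g|h
e|fgh ∨ efgh = efgh
eh|f|g ∧ efgh = eh|f|g
e|f|g|h ∨ eh|f|g = eh|f|g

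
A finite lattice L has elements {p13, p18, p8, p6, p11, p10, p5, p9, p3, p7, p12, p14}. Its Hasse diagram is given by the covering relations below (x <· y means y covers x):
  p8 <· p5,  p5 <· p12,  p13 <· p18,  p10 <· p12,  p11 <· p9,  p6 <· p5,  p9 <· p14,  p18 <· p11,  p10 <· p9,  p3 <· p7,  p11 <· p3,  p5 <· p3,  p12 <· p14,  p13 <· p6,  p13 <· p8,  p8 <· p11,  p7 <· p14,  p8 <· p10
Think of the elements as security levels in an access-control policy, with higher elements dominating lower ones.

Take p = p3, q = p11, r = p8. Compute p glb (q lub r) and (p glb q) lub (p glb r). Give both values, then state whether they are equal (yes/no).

p11; p11; yes

q lub r = p11, so p glb (q lub r) = p3 glb p11 = p11.
p glb q = p11 and p glb r = p8, so (p glb q) lub (p glb r) = p11 lub p8 = p11.
Equal: yes.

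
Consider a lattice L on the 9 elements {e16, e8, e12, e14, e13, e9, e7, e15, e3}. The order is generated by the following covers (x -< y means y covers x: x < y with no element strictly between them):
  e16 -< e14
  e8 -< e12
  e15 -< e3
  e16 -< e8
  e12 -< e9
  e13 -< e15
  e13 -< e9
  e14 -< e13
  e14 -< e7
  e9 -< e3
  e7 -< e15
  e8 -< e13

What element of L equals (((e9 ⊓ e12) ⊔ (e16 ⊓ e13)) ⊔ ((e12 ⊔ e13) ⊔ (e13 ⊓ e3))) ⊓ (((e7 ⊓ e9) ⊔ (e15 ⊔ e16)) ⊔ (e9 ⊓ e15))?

e13

e9 ∧ e12 = e12
e16 ∧ e13 = e16
e12 ∨ e16 = e12
e12 ∨ e13 = e9
e13 ∧ e3 = e13
e9 ∨ e13 = e9
e12 ∨ e9 = e9
e7 ∧ e9 = e14
e15 ∨ e16 = e15
e14 ∨ e15 = e15
e9 ∧ e15 = e13
e15 ∨ e13 = e15
e9 ∧ e15 = e13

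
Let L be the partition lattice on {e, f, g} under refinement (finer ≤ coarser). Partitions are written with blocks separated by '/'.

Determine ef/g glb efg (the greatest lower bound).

ef/g

Common lower bounds of {ef/g, efg}: e/f/g, ef/g.
The greatest among these is ef/g.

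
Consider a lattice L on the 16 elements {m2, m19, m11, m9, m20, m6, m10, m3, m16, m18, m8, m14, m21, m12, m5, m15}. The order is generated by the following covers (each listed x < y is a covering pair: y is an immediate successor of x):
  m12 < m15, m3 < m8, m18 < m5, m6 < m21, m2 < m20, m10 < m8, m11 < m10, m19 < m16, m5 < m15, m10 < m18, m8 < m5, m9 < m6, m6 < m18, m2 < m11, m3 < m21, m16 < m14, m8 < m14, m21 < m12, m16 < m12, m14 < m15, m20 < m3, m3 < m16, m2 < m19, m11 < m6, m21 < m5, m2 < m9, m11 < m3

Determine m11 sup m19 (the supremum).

m16

Common upper bounds of {m11, m19}: m12, m14, m15, m16.
The least among these is m16.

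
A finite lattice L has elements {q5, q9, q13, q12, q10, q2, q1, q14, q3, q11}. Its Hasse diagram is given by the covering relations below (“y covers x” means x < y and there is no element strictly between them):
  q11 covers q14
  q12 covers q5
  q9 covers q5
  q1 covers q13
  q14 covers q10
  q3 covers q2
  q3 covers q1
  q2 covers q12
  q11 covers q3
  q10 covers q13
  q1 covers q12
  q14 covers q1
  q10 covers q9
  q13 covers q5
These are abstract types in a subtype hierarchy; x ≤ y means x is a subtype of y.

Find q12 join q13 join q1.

q1

Common upper bounds of {q12, q13, q1}: q1, q11, q14, q3.
The least among these is q1.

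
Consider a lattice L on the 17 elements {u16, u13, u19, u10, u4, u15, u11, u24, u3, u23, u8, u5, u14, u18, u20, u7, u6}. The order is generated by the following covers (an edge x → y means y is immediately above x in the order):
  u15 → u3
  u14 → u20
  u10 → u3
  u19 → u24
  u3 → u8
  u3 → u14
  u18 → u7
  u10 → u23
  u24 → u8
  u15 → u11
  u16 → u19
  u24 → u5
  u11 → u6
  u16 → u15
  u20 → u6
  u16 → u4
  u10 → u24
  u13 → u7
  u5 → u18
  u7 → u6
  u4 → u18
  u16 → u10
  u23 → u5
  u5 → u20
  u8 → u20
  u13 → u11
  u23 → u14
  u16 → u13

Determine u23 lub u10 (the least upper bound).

u23

Common upper bounds of {u23, u10}: u14, u18, u20, u23, u5, u6, u7.
The least among these is u23.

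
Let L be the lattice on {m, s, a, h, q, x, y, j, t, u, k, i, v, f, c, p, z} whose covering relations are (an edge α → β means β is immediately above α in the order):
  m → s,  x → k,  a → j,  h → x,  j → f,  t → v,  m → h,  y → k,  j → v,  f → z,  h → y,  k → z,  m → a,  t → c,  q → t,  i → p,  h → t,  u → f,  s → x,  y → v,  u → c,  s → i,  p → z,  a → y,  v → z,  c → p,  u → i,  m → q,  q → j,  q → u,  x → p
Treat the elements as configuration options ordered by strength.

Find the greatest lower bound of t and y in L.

h

Common lower bounds of {t, y}: h, m.
The greatest among these is h.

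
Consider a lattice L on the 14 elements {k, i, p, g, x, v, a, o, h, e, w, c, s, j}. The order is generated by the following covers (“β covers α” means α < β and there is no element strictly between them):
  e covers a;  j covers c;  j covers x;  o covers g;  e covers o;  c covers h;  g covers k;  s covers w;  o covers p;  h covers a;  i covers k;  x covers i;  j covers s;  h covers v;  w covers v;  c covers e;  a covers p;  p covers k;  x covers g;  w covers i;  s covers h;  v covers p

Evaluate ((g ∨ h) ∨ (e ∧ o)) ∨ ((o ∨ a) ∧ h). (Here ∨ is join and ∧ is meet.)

c

g ∨ h = c
e ∧ o = o
c ∨ o = c
o ∨ a = e
e ∧ h = a
c ∨ a = c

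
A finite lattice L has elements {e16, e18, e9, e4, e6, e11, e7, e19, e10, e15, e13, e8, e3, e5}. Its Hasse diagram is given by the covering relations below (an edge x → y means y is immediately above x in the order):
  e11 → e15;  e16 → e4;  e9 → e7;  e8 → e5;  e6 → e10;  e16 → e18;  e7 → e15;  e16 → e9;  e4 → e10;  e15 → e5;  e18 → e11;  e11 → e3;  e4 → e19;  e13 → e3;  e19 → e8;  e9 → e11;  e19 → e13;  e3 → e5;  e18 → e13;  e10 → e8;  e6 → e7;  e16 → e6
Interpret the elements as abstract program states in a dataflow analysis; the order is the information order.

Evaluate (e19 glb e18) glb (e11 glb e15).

e16

e19 ∧ e18 = e16
e11 ∧ e15 = e11
e16 ∧ e11 = e16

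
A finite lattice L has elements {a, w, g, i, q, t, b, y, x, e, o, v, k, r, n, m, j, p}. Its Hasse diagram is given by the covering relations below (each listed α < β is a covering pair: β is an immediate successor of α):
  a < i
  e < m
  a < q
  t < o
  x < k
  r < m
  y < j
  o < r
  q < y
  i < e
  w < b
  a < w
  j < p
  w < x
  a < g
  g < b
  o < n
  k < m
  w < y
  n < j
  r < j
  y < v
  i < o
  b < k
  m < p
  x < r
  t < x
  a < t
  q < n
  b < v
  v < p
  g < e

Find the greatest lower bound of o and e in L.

Common lower bounds of {o, e}: a, i.
The greatest among these is i.

i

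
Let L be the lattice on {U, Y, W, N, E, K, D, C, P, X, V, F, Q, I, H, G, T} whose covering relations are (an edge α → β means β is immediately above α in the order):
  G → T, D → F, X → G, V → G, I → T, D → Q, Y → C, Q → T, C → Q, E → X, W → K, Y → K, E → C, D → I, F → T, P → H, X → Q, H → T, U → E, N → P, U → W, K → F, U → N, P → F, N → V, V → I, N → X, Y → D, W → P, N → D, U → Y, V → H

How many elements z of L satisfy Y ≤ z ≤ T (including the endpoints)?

8

The interval [Y, T] = {C, D, F, I, K, Q, T, Y}, which has 8 elements.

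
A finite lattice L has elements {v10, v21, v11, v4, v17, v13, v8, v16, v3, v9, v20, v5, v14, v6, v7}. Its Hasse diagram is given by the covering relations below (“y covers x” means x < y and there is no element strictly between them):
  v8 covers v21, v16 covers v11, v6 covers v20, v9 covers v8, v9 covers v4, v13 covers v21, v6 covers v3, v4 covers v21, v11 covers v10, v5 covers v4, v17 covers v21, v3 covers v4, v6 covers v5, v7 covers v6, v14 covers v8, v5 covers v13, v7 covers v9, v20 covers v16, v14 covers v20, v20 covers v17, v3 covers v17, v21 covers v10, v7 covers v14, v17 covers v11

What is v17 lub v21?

v17

Common upper bounds of {v17, v21}: v14, v17, v20, v3, v6, v7.
The least among these is v17.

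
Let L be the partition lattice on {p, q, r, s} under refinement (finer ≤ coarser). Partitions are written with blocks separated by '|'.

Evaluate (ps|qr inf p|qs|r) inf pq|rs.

p|q|r|s

ps|qr ∧ p|qs|r = p|q|r|s
p|q|r|s ∧ pq|rs = p|q|r|s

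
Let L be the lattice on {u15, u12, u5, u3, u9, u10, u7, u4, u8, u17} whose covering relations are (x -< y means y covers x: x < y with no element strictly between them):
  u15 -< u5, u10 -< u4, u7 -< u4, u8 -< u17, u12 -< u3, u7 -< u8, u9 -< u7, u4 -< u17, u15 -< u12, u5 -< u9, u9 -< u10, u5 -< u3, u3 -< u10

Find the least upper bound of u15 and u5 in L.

Common upper bounds of {u15, u5}: u10, u17, u3, u4, u5, u7, u8, u9.
The least among these is u5.

u5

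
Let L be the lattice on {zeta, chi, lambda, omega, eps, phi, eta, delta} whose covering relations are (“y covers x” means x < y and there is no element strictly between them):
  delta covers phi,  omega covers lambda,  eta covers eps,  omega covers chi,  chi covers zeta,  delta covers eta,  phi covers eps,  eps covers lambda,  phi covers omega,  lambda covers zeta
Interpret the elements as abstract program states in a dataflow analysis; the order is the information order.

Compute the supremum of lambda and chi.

omega

Common upper bounds of {lambda, chi}: delta, omega, phi.
The least among these is omega.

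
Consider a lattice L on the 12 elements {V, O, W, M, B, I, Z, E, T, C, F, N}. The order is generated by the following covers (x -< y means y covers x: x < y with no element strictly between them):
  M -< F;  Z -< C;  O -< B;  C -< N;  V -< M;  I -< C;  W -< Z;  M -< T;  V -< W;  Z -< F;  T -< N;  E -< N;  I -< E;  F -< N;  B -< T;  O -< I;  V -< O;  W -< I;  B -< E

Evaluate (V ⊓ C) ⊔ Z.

V ∧ C = V
V ∨ Z = Z

Z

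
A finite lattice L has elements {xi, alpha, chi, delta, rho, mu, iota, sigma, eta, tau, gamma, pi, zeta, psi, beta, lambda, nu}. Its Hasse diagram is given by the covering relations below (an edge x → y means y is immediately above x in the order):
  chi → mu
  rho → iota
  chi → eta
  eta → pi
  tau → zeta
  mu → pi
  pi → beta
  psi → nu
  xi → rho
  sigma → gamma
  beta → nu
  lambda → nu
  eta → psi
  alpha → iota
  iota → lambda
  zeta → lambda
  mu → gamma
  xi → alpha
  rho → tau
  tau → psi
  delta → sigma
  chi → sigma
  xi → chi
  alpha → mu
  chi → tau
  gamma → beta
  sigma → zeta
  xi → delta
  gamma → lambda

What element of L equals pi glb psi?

eta

pi ∧ psi = eta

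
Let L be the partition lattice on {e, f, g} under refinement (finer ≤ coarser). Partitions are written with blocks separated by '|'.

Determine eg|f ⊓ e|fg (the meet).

Common lower bounds of {eg|f, e|fg}: e|f|g.
The greatest among these is e|f|g.

e|f|g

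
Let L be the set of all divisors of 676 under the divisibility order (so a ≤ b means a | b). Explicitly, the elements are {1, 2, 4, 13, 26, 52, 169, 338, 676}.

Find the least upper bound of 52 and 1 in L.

52

Common upper bounds of {52, 1}: 52, 676.
The least among these is 52.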